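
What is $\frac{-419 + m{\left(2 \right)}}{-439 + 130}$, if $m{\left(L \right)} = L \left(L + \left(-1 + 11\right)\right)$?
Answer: $\frac{395}{309} \approx 1.2783$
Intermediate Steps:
$m{\left(L \right)} = L \left(10 + L\right)$ ($m{\left(L \right)} = L \left(L + 10\right) = L \left(10 + L\right)$)
$\frac{-419 + m{\left(2 \right)}}{-439 + 130} = \frac{-419 + 2 \left(10 + 2\right)}{-439 + 130} = \frac{-419 + 2 \cdot 12}{-309} = \left(-419 + 24\right) \left(- \frac{1}{309}\right) = \left(-395\right) \left(- \frac{1}{309}\right) = \frac{395}{309}$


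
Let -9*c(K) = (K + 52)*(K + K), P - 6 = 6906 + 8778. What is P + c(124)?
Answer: 97562/9 ≈ 10840.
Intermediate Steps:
P = 15690 (P = 6 + (6906 + 8778) = 6 + 15684 = 15690)
c(K) = -2*K*(52 + K)/9 (c(K) = -(K + 52)*(K + K)/9 = -(52 + K)*2*K/9 = -2*K*(52 + K)/9)
P + c(124) = 15690 - 2/9*124*(52 + 124) = 15690 - 2/9*124*176 = 15690 - 43648/9 = 97562/9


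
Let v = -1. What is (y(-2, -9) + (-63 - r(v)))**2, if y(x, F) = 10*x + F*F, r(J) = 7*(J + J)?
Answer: 144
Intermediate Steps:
r(J) = 14*J (r(J) = 7*(2*J) = 14*J)
y(x, F) = F**2 + 10*x (y(x, F) = 10*x + F**2 = F**2 + 10*x)
(y(-2, -9) + (-63 - r(v)))**2 = (((-9)**2 + 10*(-2)) + (-63 - 14*(-1)))**2 = ((81 - 20) + (-63 - 1*(-14)))**2 = (61 + (-63 + 14))**2 = (61 - 49)**2 = 12**2 = 144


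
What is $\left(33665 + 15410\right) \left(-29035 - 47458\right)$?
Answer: $-3753893975$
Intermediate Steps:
$\left(33665 + 15410\right) \left(-29035 - 47458\right) = 49075 \left(-76493\right) = -3753893975$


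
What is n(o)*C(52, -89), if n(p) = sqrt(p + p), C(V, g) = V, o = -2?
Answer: 104*I ≈ 104.0*I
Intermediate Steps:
n(p) = sqrt(2)*sqrt(p) (n(p) = sqrt(2*p) = sqrt(2)*sqrt(p))
n(o)*C(52, -89) = (sqrt(2)*sqrt(-2))*52 = (sqrt(2)*(I*sqrt(2)))*52 = (2*I)*52 = 104*I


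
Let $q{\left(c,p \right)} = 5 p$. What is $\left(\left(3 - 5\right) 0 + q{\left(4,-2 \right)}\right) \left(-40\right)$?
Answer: $400$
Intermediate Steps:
$\left(\left(3 - 5\right) 0 + q{\left(4,-2 \right)}\right) \left(-40\right) = \left(\left(3 - 5\right) 0 + 5 \left(-2\right)\right) \left(-40\right) = \left(\left(-2\right) 0 - 10\right) \left(-40\right) = \left(0 - 10\right) \left(-40\right) = \left(-10\right) \left(-40\right) = 400$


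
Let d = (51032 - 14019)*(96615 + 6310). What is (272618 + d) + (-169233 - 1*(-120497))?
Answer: 3809786907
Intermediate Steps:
d = 3809563025 (d = 37013*102925 = 3809563025)
(272618 + d) + (-169233 - 1*(-120497)) = (272618 + 3809563025) + (-169233 - 1*(-120497)) = 3809835643 + (-169233 + 120497) = 3809835643 - 48736 = 3809786907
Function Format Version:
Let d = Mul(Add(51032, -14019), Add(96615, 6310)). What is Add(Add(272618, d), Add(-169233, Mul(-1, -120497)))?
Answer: 3809786907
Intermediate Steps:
d = 3809563025 (d = Mul(37013, 102925) = 3809563025)
Add(Add(272618, d), Add(-169233, Mul(-1, -120497))) = Add(Add(272618, 3809563025), Add(-169233, Mul(-1, -120497))) = Add(3809835643, Add(-169233, 120497)) = Add(3809835643, -48736) = 3809786907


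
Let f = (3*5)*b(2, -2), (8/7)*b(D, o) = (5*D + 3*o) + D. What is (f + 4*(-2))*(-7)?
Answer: -1981/4 ≈ -495.25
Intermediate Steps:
b(D, o) = 21*D/4 + 21*o/8 (b(D, o) = 7*((5*D + 3*o) + D)/8 = 7*((3*o + 5*D) + D)/8 = 7*(3*o + 6*D)/8 = 21*D/4 + 21*o/8)
f = 315/4 (f = (3*5)*((21/4)*2 + (21/8)*(-2)) = 15*(21/2 - 21/4) = 15*(21/4) = 315/4 ≈ 78.750)
(f + 4*(-2))*(-7) = (315/4 + 4*(-2))*(-7) = (315/4 - 8)*(-7) = (283/4)*(-7) = -1981/4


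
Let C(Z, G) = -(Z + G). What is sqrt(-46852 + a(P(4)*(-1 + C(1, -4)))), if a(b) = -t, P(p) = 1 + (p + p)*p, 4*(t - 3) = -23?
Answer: I*sqrt(187397)/2 ≈ 216.45*I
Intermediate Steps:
t = -11/4 (t = 3 + (1/4)*(-23) = 3 - 23/4 = -11/4 ≈ -2.7500)
P(p) = 1 + 2*p**2 (P(p) = 1 + (2*p)*p = 1 + 2*p**2)
C(Z, G) = -G - Z (C(Z, G) = -(G + Z) = -G - Z)
a(b) = 11/4 (a(b) = -1*(-11/4) = 11/4)
sqrt(-46852 + a(P(4)*(-1 + C(1, -4)))) = sqrt(-46852 + 11/4) = sqrt(-187397/4) = I*sqrt(187397)/2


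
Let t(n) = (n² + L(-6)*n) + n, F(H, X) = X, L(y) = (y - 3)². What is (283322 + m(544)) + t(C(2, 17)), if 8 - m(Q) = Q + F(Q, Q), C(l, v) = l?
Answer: 282410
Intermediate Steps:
L(y) = (-3 + y)²
m(Q) = 8 - 2*Q (m(Q) = 8 - (Q + Q) = 8 - 2*Q)
t(n) = n² + 82*n (t(n) = (n² + (-3 - 6)²*n) + n = (n² + (-9)²*n) + n = (n² + 81*n) + n = n² + 82*n)
(283322 + m(544)) + t(C(2, 17)) = (283322 + (8 - 2*544)) + 2*(82 + 2) = (283322 + (8 - 1088)) + 2*84 = (283322 - 1080) + 168 = 282242 + 168 = 282410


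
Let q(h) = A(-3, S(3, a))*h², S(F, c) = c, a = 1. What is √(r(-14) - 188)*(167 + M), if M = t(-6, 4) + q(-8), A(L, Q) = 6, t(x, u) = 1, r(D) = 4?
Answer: 1104*I*√46 ≈ 7487.7*I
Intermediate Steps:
q(h) = 6*h²
M = 385 (M = 1 + 6*(-8)² = 1 + 6*64 = 1 + 384 = 385)
√(r(-14) - 188)*(167 + M) = √(4 - 188)*(167 + 385) = √(-184)*552 = (2*I*√46)*552 = 1104*I*√46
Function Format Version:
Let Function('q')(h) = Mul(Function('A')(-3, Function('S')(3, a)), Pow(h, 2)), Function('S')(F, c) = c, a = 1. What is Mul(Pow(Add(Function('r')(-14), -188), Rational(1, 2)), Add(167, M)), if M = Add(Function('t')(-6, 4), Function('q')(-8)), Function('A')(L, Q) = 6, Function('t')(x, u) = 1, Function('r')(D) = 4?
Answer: Mul(1104, I, Pow(46, Rational(1, 2))) ≈ Mul(7487.7, I)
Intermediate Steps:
Function('q')(h) = Mul(6, Pow(h, 2))
M = 385 (M = Add(1, Mul(6, Pow(-8, 2))) = Add(1, Mul(6, 64)) = Add(1, 384) = 385)
Mul(Pow(Add(Function('r')(-14), -188), Rational(1, 2)), Add(167, M)) = Mul(Pow(Add(4, -188), Rational(1, 2)), Add(167, 385)) = Mul(Pow(-184, Rational(1, 2)), 552) = Mul(Mul(2, I, Pow(46, Rational(1, 2))), 552) = Mul(1104, I, Pow(46, Rational(1, 2)))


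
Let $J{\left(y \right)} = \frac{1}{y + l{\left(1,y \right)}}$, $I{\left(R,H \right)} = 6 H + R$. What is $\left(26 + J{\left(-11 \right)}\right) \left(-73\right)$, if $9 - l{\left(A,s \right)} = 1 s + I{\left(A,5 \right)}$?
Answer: $- \frac{41683}{22} \approx -1894.7$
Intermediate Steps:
$I{\left(R,H \right)} = R + 6 H$
$l{\left(A,s \right)} = -21 - A - s$ ($l{\left(A,s \right)} = 9 - \left(1 s + \left(A + 6 \cdot 5\right)\right) = 9 - \left(s + \left(A + 30\right)\right) = 9 - \left(s + \left(30 + A\right)\right) = 9 - \left(30 + A + s\right) = -21 - A - s$)
$J{\left(y \right)} = - \frac{1}{22}$ ($J{\left(y \right)} = \frac{1}{y - \left(22 + y\right)} = \frac{1}{-22} = - \frac{1}{22}$)
$\left(26 + J{\left(-11 \right)}\right) \left(-73\right) = \left(26 - \frac{1}{22}\right) \left(-73\right) = \frac{571}{22} \left(-73\right) = - \frac{41683}{22}$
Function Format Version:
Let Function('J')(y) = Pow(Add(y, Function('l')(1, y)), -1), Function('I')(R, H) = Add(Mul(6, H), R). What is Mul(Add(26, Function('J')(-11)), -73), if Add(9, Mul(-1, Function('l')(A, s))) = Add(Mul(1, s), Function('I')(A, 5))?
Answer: Rational(-41683, 22) ≈ -1894.7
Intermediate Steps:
Function('I')(R, H) = Add(R, Mul(6, H))
Function('l')(A, s) = Add(-21, Mul(-1, A), Mul(-1, s)) (Function('l')(A, s) = Add(9, Mul(-1, Add(Mul(1, s), Add(A, Mul(6, 5))))) = Add(9, Mul(-1, Add(s, Add(A, 30)))) = Add(9, Mul(-1, Add(s, Add(30, A)))) = Add(9, Mul(-1, Add(30, A, s))) = Add(9, Add(-30, Mul(-1, A), Mul(-1, s))) = Add(-21, Mul(-1, A), Mul(-1, s)))
Function('J')(y) = Rational(-1, 22) (Function('J')(y) = Pow(Add(y, Add(-21, Mul(-1, 1), Mul(-1, y))), -1) = Pow(Add(y, Add(-21, -1, Mul(-1, y))), -1) = Pow(Add(y, Add(-22, Mul(-1, y))), -1) = Pow(-22, -1) = Rational(-1, 22))
Mul(Add(26, Function('J')(-11)), -73) = Mul(Add(26, Rational(-1, 22)), -73) = Mul(Rational(571, 22), -73) = Rational(-41683, 22)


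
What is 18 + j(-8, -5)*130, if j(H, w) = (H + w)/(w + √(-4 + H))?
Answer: 9116/37 + 3380*I*√3/37 ≈ 246.38 + 158.23*I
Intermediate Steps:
j(H, w) = (H + w)/(w + √(-4 + H))
18 + j(-8, -5)*130 = 18 + ((-8 - 5)/(-5 + √(-4 - 8)))*130 = 18 + (-13/(-5 + √(-12)))*130 = 18 + (-13/(-5 + 2*I*√3))*130 = 18 - 13/(-5 + 2*I*√3)*130 = 18 - 1690/(-5 + 2*I*√3)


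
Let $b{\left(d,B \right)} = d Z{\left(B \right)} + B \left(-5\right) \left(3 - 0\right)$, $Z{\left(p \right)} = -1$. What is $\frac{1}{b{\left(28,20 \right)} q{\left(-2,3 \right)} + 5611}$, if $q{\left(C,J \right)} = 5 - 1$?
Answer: $\frac{1}{4299} \approx 0.00023261$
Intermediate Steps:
$b{\left(d,B \right)} = - d - 15 B$ ($b{\left(d,B \right)} = d \left(-1\right) + B \left(-5\right) \left(3 - 0\right) = - d + - 5 B \left(3 + 0\right) = - d + - 5 B 3 = - d - 15 B$)
$q{\left(C,J \right)} = 4$
$\frac{1}{b{\left(28,20 \right)} q{\left(-2,3 \right)} + 5611} = \frac{1}{\left(\left(-1\right) 28 - 300\right) 4 + 5611} = \frac{1}{\left(-28 - 300\right) 4 + 5611} = \frac{1}{\left(-328\right) 4 + 5611} = \frac{1}{-1312 + 5611} = \frac{1}{4299}$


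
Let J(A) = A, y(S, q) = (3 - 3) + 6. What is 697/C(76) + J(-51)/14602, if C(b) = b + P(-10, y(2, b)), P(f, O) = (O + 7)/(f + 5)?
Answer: 50869253/5358934 ≈ 9.4924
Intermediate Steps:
y(S, q) = 6 (y(S, q) = 0 + 6 = 6)
P(f, O) = (7 + O)/(5 + f)
C(b) = -13/5 + b (C(b) = b + (7 + 6)/(5 - 10) = b + 13/(-5) = b - ⅕*13 = b - 13/5 = -13/5 + b)
697/C(76) + J(-51)/14602 = 697/(-13/5 + 76) - 51/14602 = 697/(367/5) - 51*1/14602 = 697*(5/367) - 51/14602 = 3485/367 - 51/14602 = 50869253/5358934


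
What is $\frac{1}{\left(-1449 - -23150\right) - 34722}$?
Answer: $- \frac{1}{13021} \approx -7.6799 \cdot 10^{-5}$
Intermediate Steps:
$\frac{1}{\left(-1449 - -23150\right) - 34722} = \frac{1}{\left(-1449 + 23150\right) - 34722} = \frac{1}{21701 - 34722} = \frac{1}{-13021} = - \frac{1}{13021}$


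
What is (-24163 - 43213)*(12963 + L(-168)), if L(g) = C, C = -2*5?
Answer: -872721328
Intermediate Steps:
C = -10
L(g) = -10
(-24163 - 43213)*(12963 + L(-168)) = (-24163 - 43213)*(12963 - 10) = -67376*12953 = -872721328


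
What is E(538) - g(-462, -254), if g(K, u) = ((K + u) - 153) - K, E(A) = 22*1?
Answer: 429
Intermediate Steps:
E(A) = 22
g(K, u) = -153 + u (g(K, u) = (-153 + K + u) - K = -153 + u)
E(538) - g(-462, -254) = 22 - (-153 - 254) = 22 - 1*(-407) = 22 + 407 = 429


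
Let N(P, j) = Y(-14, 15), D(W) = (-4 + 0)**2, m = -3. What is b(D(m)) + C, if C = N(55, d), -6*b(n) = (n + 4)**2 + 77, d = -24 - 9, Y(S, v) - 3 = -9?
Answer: -171/2 ≈ -85.500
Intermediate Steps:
Y(S, v) = -6 (Y(S, v) = 3 - 9 = -6)
d = -33
D(W) = 16 (D(W) = (-4)**2 = 16)
b(n) = -77/6 - (4 + n)**2/6 (b(n) = -((n + 4)**2 + 77)/6 = -((4 + n)**2 + 77)/6 = -(77 + (4 + n)**2)/6 = -77/6 - (4 + n)**2/6)
N(P, j) = -6
C = -6
b(D(m)) + C = (-77/6 - (4 + 16)**2/6) - 6 = (-77/6 - 1/6*20**2) - 6 = (-77/6 - 1/6*400) - 6 = (-77/6 - 200/3) - 6 = -159/2 - 6 = -171/2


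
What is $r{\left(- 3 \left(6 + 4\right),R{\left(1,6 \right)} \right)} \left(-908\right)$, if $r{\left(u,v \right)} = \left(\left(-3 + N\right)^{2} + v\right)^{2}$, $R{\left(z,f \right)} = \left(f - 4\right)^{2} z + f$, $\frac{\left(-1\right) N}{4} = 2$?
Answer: $-15582188$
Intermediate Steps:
$N = -8$ ($N = \left(-4\right) 2 = -8$)
$R{\left(z,f \right)} = f + z \left(-4 + f\right)^{2}$ ($R{\left(z,f \right)} = \left(-4 + f\right)^{2} z + f = z \left(-4 + f\right)^{2} + f = f + z \left(-4 + f\right)^{2}$)
$r{\left(u,v \right)} = \left(121 + v\right)^{2}$ ($r{\left(u,v \right)} = \left(\left(-3 - 8\right)^{2} + v\right)^{2} = \left(\left(-11\right)^{2} + v\right)^{2} = \left(121 + v\right)^{2}$)
$r{\left(- 3 \left(6 + 4\right),R{\left(1,6 \right)} \right)} \left(-908\right) = \left(121 + \left(6 + 1 \left(-4 + 6\right)^{2}\right)\right)^{2} \left(-908\right) = \left(121 + \left(6 + 1 \cdot 2^{2}\right)\right)^{2} \left(-908\right) = \left(121 + \left(6 + 1 \cdot 4\right)\right)^{2} \left(-908\right) = \left(121 + \left(6 + 4\right)\right)^{2} \left(-908\right) = \left(121 + 10\right)^{2} \left(-908\right) = 131^{2} \left(-908\right) = 17161 \left(-908\right) = -15582188$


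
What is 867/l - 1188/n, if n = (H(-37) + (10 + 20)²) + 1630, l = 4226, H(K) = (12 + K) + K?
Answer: -720183/2607442 ≈ -0.27620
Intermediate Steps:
H(K) = 12 + 2*K
n = 2468 (n = ((12 + 2*(-37)) + (10 + 20)²) + 1630 = ((12 - 74) + 30²) + 1630 = (-62 + 900) + 1630 = 838 + 1630 = 2468)
867/l - 1188/n = 867/4226 - 1188/2468 = 867*(1/4226) - 1188*1/2468 = 867/4226 - 297/617 = -720183/2607442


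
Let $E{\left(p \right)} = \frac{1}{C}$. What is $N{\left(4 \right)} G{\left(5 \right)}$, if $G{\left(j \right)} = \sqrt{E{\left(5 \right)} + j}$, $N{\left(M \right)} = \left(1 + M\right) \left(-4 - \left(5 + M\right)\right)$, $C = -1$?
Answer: $-130$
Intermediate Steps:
$E{\left(p \right)} = -1$ ($E{\left(p \right)} = \frac{1}{-1} = -1$)
$N{\left(M \right)} = \left(1 + M\right) \left(-9 - M\right)$
$G{\left(j \right)} = \sqrt{-1 + j}$
$N{\left(4 \right)} G{\left(5 \right)} = \left(-9 - 4^{2} - 40\right) \sqrt{-1 + 5} = \left(-9 - 16 - 40\right) \sqrt{4} = \left(-9 - 16 - 40\right) 2 = \left(-65\right) 2 = -130$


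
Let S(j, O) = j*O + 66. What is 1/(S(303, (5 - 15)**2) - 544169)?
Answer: -1/513803 ≈ -1.9463e-6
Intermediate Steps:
S(j, O) = 66 + O*j (S(j, O) = O*j + 66 = 66 + O*j)
1/(S(303, (5 - 15)**2) - 544169) = 1/((66 + (5 - 15)**2*303) - 544169) = 1/((66 + (-10)**2*303) - 544169) = 1/((66 + 100*303) - 544169) = 1/((66 + 30300) - 544169) = 1/(30366 - 544169) = 1/(-513803) = -1/513803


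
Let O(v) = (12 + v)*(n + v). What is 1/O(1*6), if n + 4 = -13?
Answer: -1/198 ≈ -0.0050505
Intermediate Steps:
n = -17 (n = -4 - 13 = -17)
O(v) = (-17 + v)*(12 + v) (O(v) = (12 + v)*(-17 + v) = (-17 + v)*(12 + v))
1/O(1*6) = 1/(-204 + (1*6)**2 - 5*6) = 1/(-204 + 6**2 - 5*6) = 1/(-204 + 36 - 30) = 1/(-198) = -1/198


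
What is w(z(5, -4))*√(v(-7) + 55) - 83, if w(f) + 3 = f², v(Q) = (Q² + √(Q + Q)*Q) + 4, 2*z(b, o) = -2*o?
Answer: -83 + 13*√(108 - 7*I*√14) ≈ 53.075 - 16.264*I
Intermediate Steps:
z(b, o) = -o (z(b, o) = (-2*o)/2 = -o)
v(Q) = 4 + Q² + √2*Q^(3/2) (v(Q) = (Q² + √(2*Q)*Q) + 4 = (Q² + (√2*√Q)*Q) + 4 = (Q² + √2*Q^(3/2)) + 4 = 4 + Q² + √2*Q^(3/2))
w(f) = -3 + f²
w(z(5, -4))*√(v(-7) + 55) - 83 = (-3 + (-1*(-4))²)*√((4 + (-7)² + √2*(-7)^(3/2)) + 55) - 83 = (-3 + 4²)*√((4 + 49 + √2*(-7*I*√7)) + 55) - 83 = (-3 + 16)*√((4 + 49 - 7*I*√14) + 55) - 83 = 13*√((53 - 7*I*√14) + 55) - 83 = 13*√(108 - 7*I*√14) - 83 = -83 + 13*√(108 - 7*I*√14)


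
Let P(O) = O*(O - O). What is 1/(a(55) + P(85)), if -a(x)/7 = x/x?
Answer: -⅐ ≈ -0.14286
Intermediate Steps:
a(x) = -7 (a(x) = -7*x/x = -7*1 = -7)
P(O) = 0 (P(O) = O*0 = 0)
1/(a(55) + P(85)) = 1/(-7 + 0) = 1/(-7) = -⅐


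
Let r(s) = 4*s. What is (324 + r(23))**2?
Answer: 173056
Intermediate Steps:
(324 + r(23))**2 = (324 + 4*23)**2 = (324 + 92)**2 = 416**2 = 173056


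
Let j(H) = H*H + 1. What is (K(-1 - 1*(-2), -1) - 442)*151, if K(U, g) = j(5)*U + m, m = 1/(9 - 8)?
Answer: -62665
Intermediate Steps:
m = 1 (m = 1/1 = 1)
j(H) = 1 + H**2 (j(H) = H**2 + 1 = 1 + H**2)
K(U, g) = 1 + 26*U (K(U, g) = (1 + 5**2)*U + 1 = (1 + 25)*U + 1 = 26*U + 1 = 1 + 26*U)
(K(-1 - 1*(-2), -1) - 442)*151 = ((1 + 26*(-1 - 1*(-2))) - 442)*151 = ((1 + 26*(-1 + 2)) - 442)*151 = ((1 + 26*1) - 442)*151 = ((1 + 26) - 442)*151 = (27 - 442)*151 = -415*151 = -62665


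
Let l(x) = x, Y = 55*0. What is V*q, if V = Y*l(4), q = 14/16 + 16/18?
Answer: 0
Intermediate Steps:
Y = 0
q = 127/72 (q = 14*(1/16) + 16*(1/18) = 7/8 + 8/9 = 127/72 ≈ 1.7639)
V = 0 (V = 0*4 = 0)
V*q = 0*(127/72) = 0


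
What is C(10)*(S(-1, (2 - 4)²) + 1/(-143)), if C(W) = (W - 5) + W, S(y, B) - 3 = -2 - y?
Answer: 4275/143 ≈ 29.895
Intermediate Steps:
S(y, B) = 1 - y (S(y, B) = 3 + (-2 - y) = 1 - y)
C(W) = -5 + 2*W (C(W) = (-5 + W) + W = -5 + 2*W)
C(10)*(S(-1, (2 - 4)²) + 1/(-143)) = (-5 + 2*10)*((1 - 1*(-1)) + 1/(-143)) = (-5 + 20)*((1 + 1) - 1/143) = 15*(2 - 1/143) = 15*(285/143) = 4275/143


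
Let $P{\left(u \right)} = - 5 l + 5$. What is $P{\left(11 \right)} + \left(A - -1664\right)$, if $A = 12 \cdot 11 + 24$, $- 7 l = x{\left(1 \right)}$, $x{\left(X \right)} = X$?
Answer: $\frac{12780}{7} \approx 1825.7$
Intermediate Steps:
$l = - \frac{1}{7}$ ($l = \left(- \frac{1}{7}\right) 1 = - \frac{1}{7} \approx -0.14286$)
$A = 156$ ($A = 132 + 24 = 156$)
$P{\left(u \right)} = \frac{40}{7}$ ($P{\left(u \right)} = \left(-5\right) \left(- \frac{1}{7}\right) + 5 = \frac{5}{7} + 5 = \frac{40}{7}$)
$P{\left(11 \right)} + \left(A - -1664\right) = \frac{40}{7} + \left(156 - -1664\right) = \frac{40}{7} + \left(156 + 1664\right) = \frac{40}{7} + 1820 = \frac{12780}{7}$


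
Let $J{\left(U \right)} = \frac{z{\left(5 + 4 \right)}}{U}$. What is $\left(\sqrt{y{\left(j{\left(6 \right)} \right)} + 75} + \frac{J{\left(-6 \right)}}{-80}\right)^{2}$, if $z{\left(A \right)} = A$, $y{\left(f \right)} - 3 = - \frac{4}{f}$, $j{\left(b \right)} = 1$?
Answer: $\frac{1894409}{25600} + \frac{3 \sqrt{74}}{80} \approx 74.323$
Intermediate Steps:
$y{\left(f \right)} = 3 - \frac{4}{f}$
$J{\left(U \right)} = \frac{9}{U}$ ($J{\left(U \right)} = \frac{5 + 4}{U} = \frac{9}{U}$)
$\left(\sqrt{y{\left(j{\left(6 \right)} \right)} + 75} + \frac{J{\left(-6 \right)}}{-80}\right)^{2} = \left(\sqrt{\left(3 - \frac{4}{1}\right) + 75} + \frac{9 \frac{1}{-6}}{-80}\right)^{2} = \left(\sqrt{\left(3 - 4\right) + 75} + 9 \left(- \frac{1}{6}\right) \left(- \frac{1}{80}\right)\right)^{2} = \left(\sqrt{\left(3 - 4\right) + 75} - - \frac{3}{160}\right)^{2} = \left(\sqrt{-1 + 75} + \frac{3}{160}\right)^{2} = \left(\sqrt{74} + \frac{3}{160}\right)^{2} = \left(\frac{3}{160} + \sqrt{74}\right)^{2}$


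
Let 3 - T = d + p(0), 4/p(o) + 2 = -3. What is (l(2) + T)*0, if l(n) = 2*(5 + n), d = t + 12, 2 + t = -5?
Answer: 0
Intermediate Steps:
t = -7 (t = -2 - 5 = -7)
p(o) = -⅘ (p(o) = 4/(-2 - 3) = 4/(-5) = 4*(-⅕) = -⅘)
d = 5 (d = -7 + 12 = 5)
l(n) = 10 + 2*n
T = -6/5 (T = 3 - (5 - ⅘) = 3 - 1*21/5 = 3 - 21/5 = -6/5 ≈ -1.2000)
(l(2) + T)*0 = ((10 + 2*2) - 6/5)*0 = ((10 + 4) - 6/5)*0 = (14 - 6/5)*0 = (64/5)*0 = 0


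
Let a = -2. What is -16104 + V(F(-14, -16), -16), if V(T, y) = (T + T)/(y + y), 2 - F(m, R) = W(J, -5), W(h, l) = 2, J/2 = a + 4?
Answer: -16104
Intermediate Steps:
J = 4 (J = 2*(-2 + 4) = 2*2 = 4)
F(m, R) = 0 (F(m, R) = 2 - 1*2 = 2 - 2 = 0)
V(T, y) = T/y (V(T, y) = (2*T)/((2*y)) = (2*T)*(1/(2*y)) = T/y)
-16104 + V(F(-14, -16), -16) = -16104 + 0/(-16) = -16104 + 0*(-1/16) = -16104 + 0 = -16104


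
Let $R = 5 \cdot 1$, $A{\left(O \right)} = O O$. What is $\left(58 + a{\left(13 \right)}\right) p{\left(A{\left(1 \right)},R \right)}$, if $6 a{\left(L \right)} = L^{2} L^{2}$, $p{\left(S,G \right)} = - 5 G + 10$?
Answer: $- \frac{144545}{2} \approx -72273.0$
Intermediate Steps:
$A{\left(O \right)} = O^{2}$
$R = 5$
$p{\left(S,G \right)} = 10 - 5 G$
$a{\left(L \right)} = \frac{L^{4}}{6}$ ($a{\left(L \right)} = \frac{L^{2} L^{2}}{6} = \frac{L^{4}}{6}$)
$\left(58 + a{\left(13 \right)}\right) p{\left(A{\left(1 \right)},R \right)} = \left(58 + \frac{13^{4}}{6}\right) \left(10 - 25\right) = \left(58 + \frac{1}{6} \cdot 28561\right) \left(10 - 25\right) = \left(58 + \frac{28561}{6}\right) \left(-15\right) = \frac{28909}{6} \left(-15\right) = - \frac{144545}{2}$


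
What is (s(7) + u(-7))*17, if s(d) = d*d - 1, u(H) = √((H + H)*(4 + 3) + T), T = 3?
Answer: 816 + 17*I*√95 ≈ 816.0 + 165.7*I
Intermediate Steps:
u(H) = √(3 + 14*H) (u(H) = √((H + H)*(4 + 3) + 3) = √((2*H)*7 + 3) = √(14*H + 3) = √(3 + 14*H))
s(d) = -1 + d² (s(d) = d² - 1 = -1 + d²)
(s(7) + u(-7))*17 = ((-1 + 7²) + √(3 + 14*(-7)))*17 = ((-1 + 49) + √(3 - 98))*17 = (48 + √(-95))*17 = (48 + I*√95)*17 = 816 + 17*I*√95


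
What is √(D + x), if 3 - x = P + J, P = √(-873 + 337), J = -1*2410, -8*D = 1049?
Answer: √(36510 - 32*I*√134)/4 ≈ 47.77 - 0.24233*I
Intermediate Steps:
D = -1049/8 (D = -⅛*1049 = -1049/8 ≈ -131.13)
J = -2410
P = 2*I*√134 (P = √(-536) = 2*I*√134 ≈ 23.152*I)
x = 2413 - 2*I*√134 (x = 3 - (2*I*√134 - 2410) = 3 - (-2410 + 2*I*√134) = 3 + (2410 - 2*I*√134) = 2413 - 2*I*√134 ≈ 2413.0 - 23.152*I)
√(D + x) = √(-1049/8 + (2413 - 2*I*√134)) = √(18255/8 - 2*I*√134)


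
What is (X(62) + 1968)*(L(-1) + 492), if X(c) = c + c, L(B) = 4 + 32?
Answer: 1104576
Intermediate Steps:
L(B) = 36
X(c) = 2*c
(X(62) + 1968)*(L(-1) + 492) = (2*62 + 1968)*(36 + 492) = (124 + 1968)*528 = 2092*528 = 1104576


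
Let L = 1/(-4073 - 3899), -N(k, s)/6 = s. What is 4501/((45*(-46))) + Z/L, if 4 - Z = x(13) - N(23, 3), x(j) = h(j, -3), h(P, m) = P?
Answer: 445550579/2070 ≈ 2.1524e+5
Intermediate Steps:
x(j) = j
N(k, s) = -6*s
Z = -27 (Z = 4 - (13 - (-6)*3) = 4 - (13 - 1*(-18)) = 4 - (13 + 18) = 4 - 1*31 = 4 - 31 = -27)
L = -1/7972 (L = 1/(-7972) = -1/7972 ≈ -0.00012544)
4501/((45*(-46))) + Z/L = 4501/((45*(-46))) - 27/(-1/7972) = 4501/(-2070) - 27*(-7972) = 4501*(-1/2070) + 215244 = -4501/2070 + 215244 = 445550579/2070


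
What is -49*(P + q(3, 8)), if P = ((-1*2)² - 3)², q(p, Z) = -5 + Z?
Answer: -196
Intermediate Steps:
P = 1 (P = ((-2)² - 3)² = (4 - 3)² = 1² = 1)
-49*(P + q(3, 8)) = -49*(1 + (-5 + 8)) = -49*(1 + 3) = -49*4 = -196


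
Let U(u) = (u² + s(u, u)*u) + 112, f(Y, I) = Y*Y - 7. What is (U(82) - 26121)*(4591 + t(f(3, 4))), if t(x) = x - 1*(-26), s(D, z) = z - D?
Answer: -89077415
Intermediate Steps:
f(Y, I) = -7 + Y² (f(Y, I) = Y² - 7 = -7 + Y²)
t(x) = 26 + x (t(x) = x + 26 = 26 + x)
U(u) = 112 + u² (U(u) = (u² + (u - u)*u) + 112 = (u² + 0*u) + 112 = (u² + 0) + 112 = u² + 112 = 112 + u²)
(U(82) - 26121)*(4591 + t(f(3, 4))) = ((112 + 82²) - 26121)*(4591 + (26 + (-7 + 3²))) = ((112 + 6724) - 26121)*(4591 + (26 + (-7 + 9))) = (6836 - 26121)*(4591 + (26 + 2)) = -19285*(4591 + 28) = -19285*4619 = -89077415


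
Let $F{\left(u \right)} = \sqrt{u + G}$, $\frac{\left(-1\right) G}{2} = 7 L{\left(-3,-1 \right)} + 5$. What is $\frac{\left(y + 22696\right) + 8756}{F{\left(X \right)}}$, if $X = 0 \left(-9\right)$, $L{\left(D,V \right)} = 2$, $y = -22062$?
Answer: $- \frac{4695 i \sqrt{38}}{19} \approx - 1523.3 i$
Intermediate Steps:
$X = 0$
$G = -38$ ($G = - 2 \left(7 \cdot 2 + 5\right) = - 2 \left(14 + 5\right) = \left(-2\right) 19 = -38$)
$F{\left(u \right)} = \sqrt{-38 + u}$ ($F{\left(u \right)} = \sqrt{u - 38} = \sqrt{-38 + u}$)
$\frac{\left(y + 22696\right) + 8756}{F{\left(X \right)}} = \frac{\left(-22062 + 22696\right) + 8756}{\sqrt{-38 + 0}} = \frac{634 + 8756}{\sqrt{-38}} = \frac{9390}{i \sqrt{38}} = 9390 \left(- \frac{i \sqrt{38}}{38}\right) = - \frac{4695 i \sqrt{38}}{19}$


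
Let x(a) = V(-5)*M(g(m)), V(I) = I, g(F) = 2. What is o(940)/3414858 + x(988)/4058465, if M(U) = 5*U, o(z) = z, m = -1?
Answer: 364421420/1385908167297 ≈ 0.00026295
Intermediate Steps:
x(a) = -50 (x(a) = -25*2 = -5*10 = -50)
o(940)/3414858 + x(988)/4058465 = 940/3414858 - 50/4058465 = 940*(1/3414858) - 50*1/4058465 = 470/1707429 - 10/811693 = 364421420/1385908167297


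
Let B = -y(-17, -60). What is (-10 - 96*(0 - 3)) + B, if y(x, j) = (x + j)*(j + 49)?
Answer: -569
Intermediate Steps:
y(x, j) = (49 + j)*(j + x) (y(x, j) = (j + x)*(49 + j) = (49 + j)*(j + x))
B = -847 (B = -((-60)² + 49*(-60) + 49*(-17) - 60*(-17)) = -(3600 - 2940 - 833 + 1020) = -1*847 = -847)
(-10 - 96*(0 - 3)) + B = (-10 - 96*(0 - 3)) - 847 = (-10 - 96*(-3)) - 847 = (-10 - 24*(-12)) - 847 = (-10 + 288) - 847 = 278 - 847 = -569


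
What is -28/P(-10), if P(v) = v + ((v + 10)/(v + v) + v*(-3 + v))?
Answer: -7/30 ≈ -0.23333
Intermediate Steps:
P(v) = v + v*(-3 + v) + (10 + v)/(2*v) (P(v) = v + ((10 + v)/((2*v)) + v*(-3 + v)) = v + ((10 + v)*(1/(2*v)) + v*(-3 + v)) = v + ((10 + v)/(2*v) + v*(-3 + v)) = v + (v*(-3 + v) + (10 + v)/(2*v)) = v + v*(-3 + v) + (10 + v)/(2*v))
-28/P(-10) = -28/(½ + (-10)² - 2*(-10) + 5/(-10)) = -28/(½ + 100 + 20 + 5*(-⅒)) = -28/(½ + 100 + 20 - ½) = -28/120 = -28*1/120 = -7/30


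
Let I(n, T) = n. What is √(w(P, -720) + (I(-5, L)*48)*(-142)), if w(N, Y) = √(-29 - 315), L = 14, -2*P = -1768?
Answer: √(34080 + 2*I*√86) ≈ 184.61 + 0.0502*I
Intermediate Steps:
P = 884 (P = -½*(-1768) = 884)
w(N, Y) = 2*I*√86 (w(N, Y) = √(-344) = 2*I*√86)
√(w(P, -720) + (I(-5, L)*48)*(-142)) = √(2*I*√86 - 5*48*(-142)) = √(2*I*√86 - 240*(-142)) = √(2*I*√86 + 34080) = √(34080 + 2*I*√86)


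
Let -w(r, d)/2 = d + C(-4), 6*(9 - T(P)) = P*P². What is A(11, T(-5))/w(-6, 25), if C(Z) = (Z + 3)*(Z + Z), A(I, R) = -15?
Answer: 5/22 ≈ 0.22727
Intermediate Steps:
T(P) = 9 - P³/6 (T(P) = 9 - P*P²/6 = 9 - P³/6)
C(Z) = 2*Z*(3 + Z) (C(Z) = (3 + Z)*(2*Z) = 2*Z*(3 + Z))
w(r, d) = -16 - 2*d (w(r, d) = -2*(d + 2*(-4)*(3 - 4)) = -2*(d + 2*(-4)*(-1)) = -2*(d + 8) = -2*(8 + d) = -16 - 2*d)
A(11, T(-5))/w(-6, 25) = -15/(-16 - 2*25) = -15/(-16 - 50) = -15/(-66) = -15*(-1/66) = 5/22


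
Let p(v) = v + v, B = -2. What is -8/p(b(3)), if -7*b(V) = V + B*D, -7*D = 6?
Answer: 196/33 ≈ 5.9394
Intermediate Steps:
D = -6/7 (D = -1/7*6 = -6/7 ≈ -0.85714)
b(V) = -12/49 - V/7 (b(V) = -(V - 2*(-6/7))/7 = -(V + 12/7)/7 = -(12/7 + V)/7 = -12/49 - V/7)
p(v) = 2*v
-8/p(b(3)) = -8/(2*(-12/49 - 1/7*3)) = -8/(2*(-12/49 - 3/7)) = -8/(2*(-33/49)) = -8/(-66/49) = -49/66*(-8) = 196/33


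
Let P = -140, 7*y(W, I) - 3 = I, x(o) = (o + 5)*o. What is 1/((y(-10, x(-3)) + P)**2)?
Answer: 49/966289 ≈ 5.0709e-5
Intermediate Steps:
x(o) = o*(5 + o) (x(o) = (5 + o)*o = o*(5 + o))
y(W, I) = 3/7 + I/7
1/((y(-10, x(-3)) + P)**2) = 1/(((3/7 + (-3*(5 - 3))/7) - 140)**2) = 1/(((3/7 + (-3*2)/7) - 140)**2) = 1/(((3/7 + (1/7)*(-6)) - 140)**2) = 1/(((3/7 - 6/7) - 140)**2) = 1/((-3/7 - 140)**2) = 1/((-983/7)**2) = 1/(966289/49) = 49/966289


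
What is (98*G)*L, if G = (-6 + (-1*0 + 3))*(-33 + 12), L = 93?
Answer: 574182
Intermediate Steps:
G = 63 (G = (-6 + (0 + 3))*(-21) = (-6 + 3)*(-21) = -3*(-21) = 63)
(98*G)*L = (98*63)*93 = 6174*93 = 574182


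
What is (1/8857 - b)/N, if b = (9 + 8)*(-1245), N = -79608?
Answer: -93729203/352544028 ≈ -0.26587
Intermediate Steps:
b = -21165 (b = 17*(-1245) = -21165)
(1/8857 - b)/N = (1/8857 - 1*(-21165))/(-79608) = (1/8857 + 21165)*(-1/79608) = (187458406/8857)*(-1/79608) = -93729203/352544028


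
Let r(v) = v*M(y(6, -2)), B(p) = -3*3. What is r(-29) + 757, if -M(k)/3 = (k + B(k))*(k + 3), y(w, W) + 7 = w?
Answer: -983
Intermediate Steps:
B(p) = -9
y(w, W) = -7 + w
M(k) = -3*(-9 + k)*(3 + k) (M(k) = -3*(k - 9)*(k + 3) = -3*(-9 + k)*(3 + k))
r(v) = 60*v (r(v) = v*(81 - 3*(-7 + 6)**2 + 18*(-7 + 6)) = v*(81 - 3*(-1)**2 + 18*(-1)) = v*(81 - 3*1 - 18) = v*(81 - 3 - 18) = v*60 = 60*v)
r(-29) + 757 = 60*(-29) + 757 = -1740 + 757 = -983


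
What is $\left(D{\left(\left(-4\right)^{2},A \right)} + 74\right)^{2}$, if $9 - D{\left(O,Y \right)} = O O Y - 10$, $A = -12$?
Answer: $10017225$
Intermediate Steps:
$D{\left(O,Y \right)} = 19 - Y O^{2}$ ($D{\left(O,Y \right)} = 9 - \left(O O Y - 10\right) = 9 - \left(O^{2} Y - 10\right) = 9 - \left(Y O^{2} - 10\right) = 9 - \left(-10 + Y O^{2}\right) = 19 - Y O^{2}$)
$\left(D{\left(\left(-4\right)^{2},A \right)} + 74\right)^{2} = \left(\left(19 - - 12 \left(\left(-4\right)^{2}\right)^{2}\right) + 74\right)^{2} = \left(\left(19 - - 12 \cdot 16^{2}\right) + 74\right)^{2} = \left(\left(19 - \left(-12\right) 256\right) + 74\right)^{2} = \left(\left(19 + 3072\right) + 74\right)^{2} = \left(3091 + 74\right)^{2} = 3165^{2} = 10017225$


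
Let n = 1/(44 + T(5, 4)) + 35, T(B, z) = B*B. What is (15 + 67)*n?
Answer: 198112/69 ≈ 2871.2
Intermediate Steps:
T(B, z) = B**2
n = 2416/69 (n = 1/(44 + 5**2) + 35 = 1/(44 + 25) + 35 = 1/69 + 35 = 2416/69 ≈ 35.014)
(15 + 67)*n = (15 + 67)*(2416/69) = 82*(2416/69) = 198112/69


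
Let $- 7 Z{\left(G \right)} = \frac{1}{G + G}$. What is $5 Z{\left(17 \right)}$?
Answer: $- \frac{5}{238} \approx -0.021008$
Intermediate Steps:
$Z{\left(G \right)} = - \frac{1}{14 G}$ ($Z{\left(G \right)} = - \frac{1}{7 \left(G + G\right)} = - \frac{1}{7 \cdot 2 G} = - \frac{\frac{1}{2} \frac{1}{G}}{7} = - \frac{1}{14 G}$)
$5 Z{\left(17 \right)} = 5 \left(- \frac{1}{14 \cdot 17}\right) = 5 \left(\left(- \frac{1}{14}\right) \frac{1}{17}\right) = 5 \left(- \frac{1}{238}\right) = - \frac{5}{238}$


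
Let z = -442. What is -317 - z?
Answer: 125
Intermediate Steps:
-317 - z = -317 - 1*(-442) = -317 + 442 = 125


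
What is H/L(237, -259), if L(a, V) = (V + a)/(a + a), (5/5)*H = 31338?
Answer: -7427106/11 ≈ -6.7519e+5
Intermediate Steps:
H = 31338
L(a, V) = (V + a)/(2*a) (L(a, V) = (V + a)/((2*a)) = (V + a)*(1/(2*a)) = (V + a)/(2*a))
H/L(237, -259) = 31338/(((1/2)*(-259 + 237)/237)) = 31338/(((1/2)*(1/237)*(-22))) = 31338/(-11/237) = 31338*(-237/11) = -7427106/11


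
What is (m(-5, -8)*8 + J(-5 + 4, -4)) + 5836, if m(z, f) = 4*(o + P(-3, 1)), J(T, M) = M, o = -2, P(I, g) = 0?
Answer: 5768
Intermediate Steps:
m(z, f) = -8 (m(z, f) = 4*(-2 + 0) = 4*(-2) = -8)
(m(-5, -8)*8 + J(-5 + 4, -4)) + 5836 = (-8*8 - 4) + 5836 = (-64 - 4) + 5836 = -68 + 5836 = 5768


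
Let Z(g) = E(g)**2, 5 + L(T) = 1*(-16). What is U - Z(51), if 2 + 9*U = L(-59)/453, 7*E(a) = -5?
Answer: -16372/22197 ≈ -0.73758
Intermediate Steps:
L(T) = -21 (L(T) = -5 + 1*(-16) = -5 - 16 = -21)
E(a) = -5/7 (E(a) = (1/7)*(-5) = -5/7)
Z(g) = 25/49 (Z(g) = (-5/7)**2 = 25/49)
U = -103/453 (U = -2/9 + (-21/453)/9 = -2/9 + (-21*1/453)/9 = -2/9 + (1/9)*(-7/151) = -2/9 - 7/1359 = -103/453 ≈ -0.22737)
U - Z(51) = -103/453 - 1*25/49 = -103/453 - 25/49 = -16372/22197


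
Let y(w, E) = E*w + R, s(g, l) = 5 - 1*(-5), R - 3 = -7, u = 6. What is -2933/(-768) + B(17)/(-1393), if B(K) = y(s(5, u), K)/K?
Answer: 69328885/18187008 ≈ 3.8120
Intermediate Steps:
R = -4 (R = 3 - 7 = -4)
s(g, l) = 10 (s(g, l) = 5 + 5 = 10)
y(w, E) = -4 + E*w (y(w, E) = E*w - 4 = -4 + E*w)
B(K) = (-4 + 10*K)/K (B(K) = (-4 + K*10)/K = (-4 + 10*K)/K)
-2933/(-768) + B(17)/(-1393) = -2933/(-768) + (10 - 4/17)/(-1393) = -2933*(-1/768) + (10 - 4*1/17)*(-1/1393) = 2933/768 + (10 - 4/17)*(-1/1393) = 2933/768 + (166/17)*(-1/1393) = 2933/768 - 166/23681 = 69328885/18187008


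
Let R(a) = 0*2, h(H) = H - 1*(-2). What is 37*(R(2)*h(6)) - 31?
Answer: -31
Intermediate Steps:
h(H) = 2 + H (h(H) = H + 2 = 2 + H)
R(a) = 0
37*(R(2)*h(6)) - 31 = 37*(0*(2 + 6)) - 31 = 37*(0*8) - 31 = 37*0 - 31 = 0 - 31 = -31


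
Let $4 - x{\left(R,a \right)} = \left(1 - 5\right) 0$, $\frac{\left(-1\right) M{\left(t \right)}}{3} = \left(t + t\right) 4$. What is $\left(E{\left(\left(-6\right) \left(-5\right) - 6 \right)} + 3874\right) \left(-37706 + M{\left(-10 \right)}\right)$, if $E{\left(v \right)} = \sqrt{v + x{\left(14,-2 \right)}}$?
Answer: $-145143284 - 74932 \sqrt{7} \approx -1.4534 \cdot 10^{8}$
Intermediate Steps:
$M{\left(t \right)} = - 24 t$ ($M{\left(t \right)} = - 3 \left(t + t\right) 4 = - 3 \cdot 2 t 4 = - 3 \cdot 8 t = - 24 t$)
$x{\left(R,a \right)} = 4$ ($x{\left(R,a \right)} = 4 - \left(1 - 5\right) 0 = 4 - \left(-4\right) 0 = 4 - 0 = 4 + 0 = 4$)
$E{\left(v \right)} = \sqrt{4 + v}$ ($E{\left(v \right)} = \sqrt{v + 4} = \sqrt{4 + v}$)
$\left(E{\left(\left(-6\right) \left(-5\right) - 6 \right)} + 3874\right) \left(-37706 + M{\left(-10 \right)}\right) = \left(\sqrt{4 - -24} + 3874\right) \left(-37706 - -240\right) = \left(\sqrt{4 + \left(30 - 6\right)} + 3874\right) \left(-37706 + 240\right) = \left(\sqrt{4 + 24} + 3874\right) \left(-37466\right) = \left(\sqrt{28} + 3874\right) \left(-37466\right) = \left(2 \sqrt{7} + 3874\right) \left(-37466\right) = \left(3874 + 2 \sqrt{7}\right) \left(-37466\right) = -145143284 - 74932 \sqrt{7}$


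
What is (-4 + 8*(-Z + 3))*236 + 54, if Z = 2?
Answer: 998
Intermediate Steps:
(-4 + 8*(-Z + 3))*236 + 54 = (-4 + 8*(-1*2 + 3))*236 + 54 = (-4 + 8*(-2 + 3))*236 + 54 = (-4 + 8*1)*236 + 54 = (-4 + 8)*236 + 54 = 4*236 + 54 = 944 + 54 = 998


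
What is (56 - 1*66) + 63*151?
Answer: 9503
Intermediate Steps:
(56 - 1*66) + 63*151 = (56 - 66) + 9513 = -10 + 9513 = 9503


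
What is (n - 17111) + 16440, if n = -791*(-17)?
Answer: 12776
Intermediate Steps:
n = 13447
(n - 17111) + 16440 = (13447 - 17111) + 16440 = -3664 + 16440 = 12776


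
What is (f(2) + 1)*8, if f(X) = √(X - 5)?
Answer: 8 + 8*I*√3 ≈ 8.0 + 13.856*I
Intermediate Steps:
f(X) = √(-5 + X)
(f(2) + 1)*8 = (√(-5 + 2) + 1)*8 = (√(-3) + 1)*8 = (I*√3 + 1)*8 = (1 + I*√3)*8 = 8 + 8*I*√3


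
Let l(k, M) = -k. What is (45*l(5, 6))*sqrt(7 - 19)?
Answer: -450*I*sqrt(3) ≈ -779.42*I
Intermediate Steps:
(45*l(5, 6))*sqrt(7 - 19) = (45*(-1*5))*sqrt(7 - 19) = (45*(-5))*sqrt(-12) = -450*I*sqrt(3)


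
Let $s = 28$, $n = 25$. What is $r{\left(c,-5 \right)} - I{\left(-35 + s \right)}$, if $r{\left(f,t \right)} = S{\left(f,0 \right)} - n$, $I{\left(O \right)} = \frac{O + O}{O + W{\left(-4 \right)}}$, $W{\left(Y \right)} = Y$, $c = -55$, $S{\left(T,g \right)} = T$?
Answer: $- \frac{894}{11} \approx -81.273$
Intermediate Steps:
$I{\left(O \right)} = \frac{2 O}{-4 + O}$ ($I{\left(O \right)} = \frac{O + O}{O - 4} = \frac{2 O}{-4 + O}$)
$r{\left(f,t \right)} = -25 + f$ ($r{\left(f,t \right)} = f - 25 = -25 + f$)
$r{\left(c,-5 \right)} - I{\left(-35 + s \right)} = \left(-25 - 55\right) - \frac{2 \left(-35 + 28\right)}{-4 + \left(-35 + 28\right)} = -80 - 2 \left(-7\right) \frac{1}{-4 - 7} = -80 - 2 \left(-7\right) \frac{1}{-11} = -80 - 2 \left(-7\right) \left(- \frac{1}{11}\right) = -80 - \frac{14}{11} = - \frac{894}{11}$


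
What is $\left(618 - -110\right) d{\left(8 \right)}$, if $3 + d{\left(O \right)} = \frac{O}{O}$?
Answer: $-1456$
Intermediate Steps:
$d{\left(O \right)} = -2$ ($d{\left(O \right)} = -3 + \frac{O}{O} = -3 + 1 = -2$)
$\left(618 - -110\right) d{\left(8 \right)} = \left(618 - -110\right) \left(-2\right) = \left(618 + 110\right) \left(-2\right) = 728 \left(-2\right) = -1456$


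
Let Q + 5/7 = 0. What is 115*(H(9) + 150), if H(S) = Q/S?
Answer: 1086175/63 ≈ 17241.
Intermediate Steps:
Q = -5/7 (Q = -5/7 + 0 = -5/7 ≈ -0.71429)
H(S) = -5/(7*S)
115*(H(9) + 150) = 115*(-5/7/9 + 150) = 115*(-5/7*1/9 + 150) = 115*(-5/63 + 150) = 115*(9445/63) = 1086175/63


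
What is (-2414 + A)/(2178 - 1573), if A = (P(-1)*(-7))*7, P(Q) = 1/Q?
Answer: -43/11 ≈ -3.9091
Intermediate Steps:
P(Q) = 1/Q
A = 49 (A = (-7/(-1))*7 = -1*(-7)*7 = 7*7 = 49)
(-2414 + A)/(2178 - 1573) = (-2414 + 49)/(2178 - 1573) = -2365/605 = -2365*1/605 = -43/11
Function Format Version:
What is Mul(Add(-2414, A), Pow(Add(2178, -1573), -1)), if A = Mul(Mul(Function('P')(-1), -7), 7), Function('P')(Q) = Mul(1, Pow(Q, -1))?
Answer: Rational(-43, 11) ≈ -3.9091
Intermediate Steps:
Function('P')(Q) = Pow(Q, -1)
A = 49 (A = Mul(Mul(Pow(-1, -1), -7), 7) = Mul(Mul(-1, -7), 7) = Mul(7, 7) = 49)
Mul(Add(-2414, A), Pow(Add(2178, -1573), -1)) = Mul(Add(-2414, 49), Pow(Add(2178, -1573), -1)) = Mul(-2365, Pow(605, -1)) = Mul(-2365, Rational(1, 605)) = Rational(-43, 11)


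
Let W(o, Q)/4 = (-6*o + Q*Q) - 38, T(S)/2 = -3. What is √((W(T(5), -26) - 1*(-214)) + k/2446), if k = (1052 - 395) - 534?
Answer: 3*√1934509602/2446 ≈ 53.945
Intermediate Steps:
T(S) = -6 (T(S) = 2*(-3) = -6)
k = 123 (k = 657 - 534 = 123)
W(o, Q) = -152 - 24*o + 4*Q² (W(o, Q) = 4*((-6*o + Q*Q) - 38) = 4*((-6*o + Q²) - 38) = 4*((Q² - 6*o) - 38) = 4*(-38 + Q² - 6*o) = -152 - 24*o + 4*Q²)
√((W(T(5), -26) - 1*(-214)) + k/2446) = √(((-152 - 24*(-6) + 4*(-26)²) - 1*(-214)) + 123/2446) = √(((-152 + 144 + 4*676) + 214) + 123*(1/2446)) = √(((-152 + 144 + 2704) + 214) + 123/2446) = √((2696 + 214) + 123/2446) = √(2910 + 123/2446) = √(7117983/2446) = 3*√1934509602/2446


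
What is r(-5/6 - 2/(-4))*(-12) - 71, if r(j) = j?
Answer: -67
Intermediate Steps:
r(-5/6 - 2/(-4))*(-12) - 71 = (-5/6 - 2/(-4))*(-12) - 71 = (-5*⅙ - 2*(-¼))*(-12) - 71 = (-⅚ + ½)*(-12) - 71 = -⅓*(-12) - 71 = 4 - 71 = -67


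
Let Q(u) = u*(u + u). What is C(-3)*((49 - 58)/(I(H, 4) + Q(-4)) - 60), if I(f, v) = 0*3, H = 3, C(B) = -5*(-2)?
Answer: -9645/16 ≈ -602.81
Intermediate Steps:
Q(u) = 2*u² (Q(u) = u*(2*u) = 2*u²)
C(B) = 10
I(f, v) = 0
C(-3)*((49 - 58)/(I(H, 4) + Q(-4)) - 60) = 10*((49 - 58)/(0 + 2*(-4)²) - 60) = 10*(-9/(0 + 2*16) - 60) = 10*(-9/(0 + 32) - 60) = 10*(-9/32 - 60) = 10*(-1929/32) = -9645/16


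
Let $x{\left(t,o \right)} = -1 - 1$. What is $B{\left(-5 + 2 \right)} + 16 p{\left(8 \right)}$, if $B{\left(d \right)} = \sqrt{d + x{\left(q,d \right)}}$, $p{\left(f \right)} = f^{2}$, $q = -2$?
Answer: $1024 + i \sqrt{5} \approx 1024.0 + 2.2361 i$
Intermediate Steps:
$x{\left(t,o \right)} = -2$ ($x{\left(t,o \right)} = -1 - 1 = -2$)
$B{\left(d \right)} = \sqrt{-2 + d}$ ($B{\left(d \right)} = \sqrt{d - 2} = \sqrt{-2 + d}$)
$B{\left(-5 + 2 \right)} + 16 p{\left(8 \right)} = \sqrt{-2 + \left(-5 + 2\right)} + 16 \cdot 8^{2} = \sqrt{-2 - 3} + 16 \cdot 64 = \sqrt{-5} + 1024 = i \sqrt{5} + 1024 = 1024 + i \sqrt{5}$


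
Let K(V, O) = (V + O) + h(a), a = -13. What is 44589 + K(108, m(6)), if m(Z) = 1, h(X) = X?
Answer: 44685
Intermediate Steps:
K(V, O) = -13 + O + V (K(V, O) = (V + O) - 13 = (O + V) - 13 = -13 + O + V)
44589 + K(108, m(6)) = 44589 + (-13 + 1 + 108) = 44589 + 96 = 44685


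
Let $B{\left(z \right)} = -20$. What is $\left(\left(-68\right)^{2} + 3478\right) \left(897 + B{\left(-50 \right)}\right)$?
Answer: $7105454$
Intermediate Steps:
$\left(\left(-68\right)^{2} + 3478\right) \left(897 + B{\left(-50 \right)}\right) = \left(\left(-68\right)^{2} + 3478\right) \left(897 - 20\right) = \left(4624 + 3478\right) 877 = 8102 \cdot 877 = 7105454$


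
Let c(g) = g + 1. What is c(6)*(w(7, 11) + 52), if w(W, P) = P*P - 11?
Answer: 1134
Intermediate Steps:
c(g) = 1 + g
w(W, P) = -11 + P² (w(W, P) = P² - 11 = -11 + P²)
c(6)*(w(7, 11) + 52) = (1 + 6)*((-11 + 11²) + 52) = 7*((-11 + 121) + 52) = 7*(110 + 52) = 7*162 = 1134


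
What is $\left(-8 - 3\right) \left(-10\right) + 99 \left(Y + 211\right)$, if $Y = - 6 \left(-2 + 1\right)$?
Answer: $21593$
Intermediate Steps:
$Y = 6$ ($Y = \left(-6\right) \left(-1\right) = 6$)
$\left(-8 - 3\right) \left(-10\right) + 99 \left(Y + 211\right) = \left(-8 - 3\right) \left(-10\right) + 99 \left(6 + 211\right) = \left(-11\right) \left(-10\right) + 99 \cdot 217 = 110 + 21483 = 21593$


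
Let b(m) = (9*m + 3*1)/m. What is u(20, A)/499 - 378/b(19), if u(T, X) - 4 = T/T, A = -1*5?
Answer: -597158/14471 ≈ -41.266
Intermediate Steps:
A = -5
u(T, X) = 5 (u(T, X) = 4 + T/T = 4 + 1 = 5)
b(m) = (3 + 9*m)/m (b(m) = (9*m + 3)/m = (3 + 9*m)/m)
u(20, A)/499 - 378/b(19) = 5/499 - 378/(9 + 3/19) = 5/499 - 378/174/19 = 5/499 - 378*19/174 = 5/499 - 1197/29 = -597158/14471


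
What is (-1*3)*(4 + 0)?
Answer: -12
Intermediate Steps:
(-1*3)*(4 + 0) = -3*4 = -12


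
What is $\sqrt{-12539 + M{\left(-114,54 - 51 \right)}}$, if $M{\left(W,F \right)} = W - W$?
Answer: $i \sqrt{12539} \approx 111.98 i$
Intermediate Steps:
$M{\left(W,F \right)} = 0$
$\sqrt{-12539 + M{\left(-114,54 - 51 \right)}} = \sqrt{-12539 + 0} = \sqrt{-12539} = i \sqrt{12539}$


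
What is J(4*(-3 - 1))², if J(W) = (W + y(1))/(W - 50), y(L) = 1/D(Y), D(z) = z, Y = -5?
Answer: 729/12100 ≈ 0.060248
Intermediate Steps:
y(L) = -⅕ (y(L) = 1/(-5) = -⅕)
J(W) = (-⅕ + W)/(-50 + W) (J(W) = (W - ⅕)/(W - 50) = (-⅕ + W)/(-50 + W))
J(4*(-3 - 1))² = ((-⅕ + 4*(-3 - 1))/(-50 + 4*(-3 - 1)))² = ((-⅕ + 4*(-4))/(-50 + 4*(-4)))² = ((-⅕ - 16)/(-50 - 16))² = (-81/5/(-66))² = (-1/66*(-81/5))² = (27/110)² = 729/12100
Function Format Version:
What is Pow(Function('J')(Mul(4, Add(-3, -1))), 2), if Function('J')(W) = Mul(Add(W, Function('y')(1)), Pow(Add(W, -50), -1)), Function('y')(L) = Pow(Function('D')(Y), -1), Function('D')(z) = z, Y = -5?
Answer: Rational(729, 12100) ≈ 0.060248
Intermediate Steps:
Function('y')(L) = Rational(-1, 5) (Function('y')(L) = Pow(-5, -1) = Rational(-1, 5))
Function('J')(W) = Mul(Pow(Add(-50, W), -1), Add(Rational(-1, 5), W)) (Function('J')(W) = Mul(Add(W, Rational(-1, 5)), Pow(Add(W, -50), -1)) = Mul(Add(Rational(-1, 5), W), Pow(Add(-50, W), -1)) = Mul(Pow(Add(-50, W), -1), Add(Rational(-1, 5), W)))
Pow(Function('J')(Mul(4, Add(-3, -1))), 2) = Pow(Mul(Pow(Add(-50, Mul(4, Add(-3, -1))), -1), Add(Rational(-1, 5), Mul(4, Add(-3, -1)))), 2) = Pow(Mul(Pow(Add(-50, Mul(4, -4)), -1), Add(Rational(-1, 5), Mul(4, -4))), 2) = Pow(Mul(Pow(Add(-50, -16), -1), Add(Rational(-1, 5), -16)), 2) = Pow(Mul(Pow(-66, -1), Rational(-81, 5)), 2) = Pow(Mul(Rational(-1, 66), Rational(-81, 5)), 2) = Pow(Rational(27, 110), 2) = Rational(729, 12100)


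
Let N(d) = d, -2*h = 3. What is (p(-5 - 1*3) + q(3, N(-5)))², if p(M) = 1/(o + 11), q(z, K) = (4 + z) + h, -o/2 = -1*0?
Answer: 15129/484 ≈ 31.258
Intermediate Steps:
h = -3/2 (h = -½*3 = -3/2 ≈ -1.5000)
o = 0 (o = -(-2)*0 = -2*0 = 0)
q(z, K) = 5/2 + z (q(z, K) = (4 + z) - 3/2 = 5/2 + z)
p(M) = 1/11 (p(M) = 1/(0 + 11) = 1/11)
(p(-5 - 1*3) + q(3, N(-5)))² = (1/11 + (5/2 + 3))² = (1/11 + 11/2)² = (123/22)² = 15129/484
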